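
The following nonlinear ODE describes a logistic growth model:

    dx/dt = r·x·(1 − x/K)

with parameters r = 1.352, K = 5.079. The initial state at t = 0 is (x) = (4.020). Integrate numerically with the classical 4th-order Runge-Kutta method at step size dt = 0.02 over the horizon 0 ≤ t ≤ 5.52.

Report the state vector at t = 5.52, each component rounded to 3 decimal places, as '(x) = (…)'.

t=0.000: state=(4.020)
step 1 (dt=0.02): k1=(1.133), k2=(1.124), k3=(1.124), k4=(1.115); state += dt/6·(k1+2k2+2k3+k4)
t=0.020: state=(4.042)
t=0.040: state=(4.065)
t=0.060: state=(4.086)
continuing one RK4 step at a time; state shown every 10 steps (Δt=0.2):
t=0.200: state=(4.229)
t=0.400: state=(4.404)
t=0.600: state=(4.547)
t=0.800: state=(4.663)
t=1.000: state=(4.755)
t=1.200: state=(4.828)
t=1.400: state=(4.885)
t=1.600: state=(4.930)
t=1.800: state=(4.964)
t=2.000: state=(4.991)
t=2.200: state=(5.012)
t=2.400: state=(5.027)
t=2.600: state=(5.040)
t=2.800: state=(5.049)
t=3.000: state=(5.056)
t=3.200: state=(5.061)
t=3.400: state=(5.066)
t=3.600: state=(5.069)
t=3.800: state=(5.071)
t=4.000: state=(5.073)
t=4.200: state=(5.074)
t=4.400: state=(5.076)
t=4.600: state=(5.076)
t=4.800: state=(5.077)
t=5.000: state=(5.077)
t=5.200: state=(5.078)
t=5.400: state=(5.078)
t=5.520: state=(5.078)

(x) = (5.078)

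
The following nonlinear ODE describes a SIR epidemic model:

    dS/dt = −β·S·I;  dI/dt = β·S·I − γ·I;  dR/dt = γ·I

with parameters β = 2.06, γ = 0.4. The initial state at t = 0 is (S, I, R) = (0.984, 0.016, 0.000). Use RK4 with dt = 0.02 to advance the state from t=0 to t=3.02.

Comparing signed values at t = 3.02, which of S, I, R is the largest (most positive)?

t=0.000: state=(0.984, 0.016, 0.000)
step 1 (dt=0.02): k1=(-0.032, 0.026, 0.006), k2=(-0.033, 0.026, 0.007), k3=(-0.033, 0.026, 0.007), k4=(-0.033, 0.027, 0.007); state += dt/6·(k1+2k2+2k3+k4)
t=0.020: state=(0.983, 0.017, 0.000)
t=0.040: state=(0.983, 0.017, 0.000)
t=0.060: state=(0.982, 0.018, 0.000)
continuing one RK4 step at a time; state shown every 5 steps (Δt=0.1):
t=0.100: state=(0.980, 0.019, 0.001)
t=0.200: state=(0.976, 0.022, 0.002)
t=0.300: state=(0.972, 0.026, 0.002)
t=0.400: state=(0.966, 0.030, 0.004)
t=0.500: state=(0.959, 0.036, 0.005)
t=0.600: state=(0.952, 0.042, 0.006)
t=0.700: state=(0.943, 0.049, 0.008)
t=0.800: state=(0.933, 0.057, 0.010)
t=0.900: state=(0.921, 0.066, 0.013)
t=1.000: state=(0.908, 0.077, 0.016)
t=1.100: state=(0.892, 0.089, 0.019)
t=1.200: state=(0.875, 0.102, 0.023)
t=1.300: state=(0.855, 0.117, 0.027)
t=1.400: state=(0.834, 0.134, 0.032)
t=1.500: state=(0.809, 0.153, 0.038)
t=1.600: state=(0.783, 0.173, 0.044)
t=1.700: state=(0.754, 0.195, 0.052)
t=1.800: state=(0.722, 0.218, 0.060)
t=1.900: state=(0.689, 0.242, 0.069)
t=2.000: state=(0.654, 0.267, 0.079)
t=2.100: state=(0.617, 0.292, 0.091)
t=2.200: state=(0.580, 0.318, 0.103)
t=2.300: state=(0.541, 0.343, 0.116)
t=2.400: state=(0.503, 0.367, 0.130)
t=2.500: state=(0.466, 0.389, 0.145)
t=2.600: state=(0.429, 0.410, 0.161)
t=2.700: state=(0.393, 0.429, 0.178)
t=2.800: state=(0.359, 0.445, 0.196)
t=2.900: state=(0.327, 0.459, 0.214)
t=3.000: state=(0.298, 0.470, 0.232)
t=3.020: state=(0.292, 0.472, 0.236)
compare at T: S=0.292, I=0.472, R=0.236

largest component: I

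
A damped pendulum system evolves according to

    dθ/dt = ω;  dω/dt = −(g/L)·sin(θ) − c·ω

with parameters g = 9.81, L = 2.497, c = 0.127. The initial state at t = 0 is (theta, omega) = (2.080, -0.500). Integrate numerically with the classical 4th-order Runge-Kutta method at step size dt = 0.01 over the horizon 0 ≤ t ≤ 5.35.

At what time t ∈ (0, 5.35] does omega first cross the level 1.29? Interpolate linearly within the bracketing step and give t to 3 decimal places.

t = 2.279

t=0.000: state=(2.080, -0.500)
step 1 (dt=0.01): k1=(-0.500, -3.367), k2=(-0.517, -3.369), k3=(-0.517, -3.370), k4=(-0.534, -3.372); state += dt/6·(k1+2k2+2k3+k4)
t=0.010: state=(2.075, -0.534)
t=0.020: state=(2.069, -0.567)
t=0.030: state=(2.063, -0.601)
continuing one RK4 step at a time; state shown every 20 steps (Δt=0.2):
t=0.200: state=(1.912, -1.190)
t=0.400: state=(1.601, -1.918)
t=0.600: state=(1.146, -2.625)
t=0.800: state=(0.564, -3.140)
t=1.000: state=(-0.083, -3.244)
t=1.200: state=(-0.701, -2.865)
t=1.400: state=(-1.207, -2.162)
t=1.600: state=(-1.558, -1.347)
t=1.800: state=(-1.747, -0.542)
t=2.000: state=(-1.777, 0.231)
t=2.200: state=(-1.655, 0.991)
t=2.270: state=(-1.576, 1.256)
next step: t=2.280: state=(-1.564, 1.293) — omega has crossed 1.29
linear interpolation between t=2.270 (1.25565) and t=2.280 (1.29332) → t≈2.279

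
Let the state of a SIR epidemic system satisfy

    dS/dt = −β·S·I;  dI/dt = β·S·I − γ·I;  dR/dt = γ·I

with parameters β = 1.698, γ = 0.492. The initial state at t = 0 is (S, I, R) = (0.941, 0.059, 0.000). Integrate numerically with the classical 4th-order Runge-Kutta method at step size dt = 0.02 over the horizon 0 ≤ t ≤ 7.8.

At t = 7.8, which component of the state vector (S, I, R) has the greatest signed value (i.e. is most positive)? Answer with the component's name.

largest component: R

t=0.000: state=(0.941, 0.059, 0.000)
step 1 (dt=0.02): k1=(-0.094, 0.065, 0.029), k2=(-0.095, 0.066, 0.029), k3=(-0.095, 0.066, 0.029), k4=(-0.096, 0.067, 0.030); state += dt/6·(k1+2k2+2k3+k4)
t=0.020: state=(0.939, 0.060, 0.001)
t=0.040: state=(0.937, 0.062, 0.001)
t=0.060: state=(0.935, 0.063, 0.002)
continuing one RK4 step at a time; state shown every 25 steps (Δt=0.5):
t=0.500: state=(0.881, 0.100, 0.019)
t=1.000: state=(0.790, 0.160, 0.051)
t=1.500: state=(0.669, 0.232, 0.099)
t=2.000: state=(0.533, 0.302, 0.165)
t=2.500: state=(0.403, 0.351, 0.246)
t=3.000: state=(0.296, 0.369, 0.335)
t=3.500: state=(0.217, 0.358, 0.425)
t=4.000: state=(0.162, 0.328, 0.510)
t=4.500: state=(0.125, 0.290, 0.586)
t=5.000: state=(0.099, 0.249, 0.652)
t=5.500: state=(0.082, 0.210, 0.708)
t=6.000: state=(0.069, 0.175, 0.756)
t=6.500: state=(0.061, 0.145, 0.795)
t=7.000: state=(0.054, 0.119, 0.827)
t=7.500: state=(0.049, 0.097, 0.854)
t=7.800: state=(0.047, 0.086, 0.867)
compare at T: S=0.047, I=0.086, R=0.867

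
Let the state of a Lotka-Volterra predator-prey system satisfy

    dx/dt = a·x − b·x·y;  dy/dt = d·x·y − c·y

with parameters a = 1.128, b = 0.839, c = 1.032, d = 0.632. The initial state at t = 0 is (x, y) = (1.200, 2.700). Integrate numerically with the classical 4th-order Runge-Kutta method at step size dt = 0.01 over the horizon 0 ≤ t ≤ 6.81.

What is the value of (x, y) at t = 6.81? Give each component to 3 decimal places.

(x, y) = (0.696, 2.019)

t=0.000: state=(1.200, 2.700)
step 1 (dt=0.01): k1=(-1.365, -0.739), k2=(-1.353, -0.749), k3=(-1.353, -0.749), k4=(-1.342, -0.760); state += dt/6·(k1+2k2+2k3+k4)
t=0.010: state=(1.186, 2.693)
t=0.020: state=(1.173, 2.685)
t=0.030: state=(1.160, 2.677)
continuing one RK4 step at a time; state shown every 25 steps (Δt=0.25):
t=0.250: state=(0.924, 2.463)
t=0.500: state=(0.753, 2.170)
t=0.750: state=(0.654, 1.872)
t=1.000: state=(0.603, 1.597)
t=1.250: state=(0.587, 1.355)
t=1.500: state=(0.599, 1.149)
t=1.750: state=(0.635, 0.978)
t=2.000: state=(0.697, 0.839)
t=2.250: state=(0.784, 0.729)
t=2.500: state=(0.900, 0.643)
t=2.750: state=(1.050, 0.579)
t=3.000: state=(1.239, 0.536)
t=3.250: state=(1.472, 0.513)
t=3.500: state=(1.754, 0.511)
t=3.750: state=(2.085, 0.534)
t=4.000: state=(2.459, 0.591)
t=4.250: state=(2.852, 0.694)
t=4.500: state=(3.215, 0.867)
t=4.750: state=(3.461, 1.137)
t=5.000: state=(3.478, 1.526)
t=5.250: state=(3.187, 2.004)
t=5.500: state=(2.641, 2.459)
t=5.750: state=(2.021, 2.745)
t=6.000: state=(1.493, 2.794)
t=6.250: state=(1.115, 2.647)
t=6.500: state=(0.871, 2.389)
t=6.750: state=(0.722, 2.091)
t=6.810: state=(0.696, 2.019)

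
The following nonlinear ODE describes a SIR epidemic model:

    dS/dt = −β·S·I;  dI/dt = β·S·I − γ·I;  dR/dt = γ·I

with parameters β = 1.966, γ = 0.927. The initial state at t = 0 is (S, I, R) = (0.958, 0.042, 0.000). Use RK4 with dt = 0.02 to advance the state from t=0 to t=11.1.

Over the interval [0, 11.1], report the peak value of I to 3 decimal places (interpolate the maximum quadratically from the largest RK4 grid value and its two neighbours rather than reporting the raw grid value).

max I = 0.194

t=0.000: state=(0.958, 0.042, 0.000)
step 1 (dt=0.02): k1=(-0.079, 0.040, 0.039), k2=(-0.080, 0.040, 0.039), k3=(-0.080, 0.040, 0.039), k4=(-0.080, 0.041, 0.040); state += dt/6·(k1+2k2+2k3+k4)
t=0.020: state=(0.956, 0.043, 0.001)
t=0.040: state=(0.955, 0.044, 0.002)
t=0.060: state=(0.953, 0.044, 0.002)
continuing one RK4 step at a time; state shown every 25 steps (Δt=0.5):
t=0.500: state=(0.909, 0.066, 0.025)
t=1.000: state=(0.839, 0.099, 0.063)
t=1.500: state=(0.748, 0.135, 0.117)
t=2.000: state=(0.643, 0.169, 0.188)
t=2.500: state=(0.539, 0.190, 0.271)
t=3.000: state=(0.446, 0.193, 0.361)
t=3.500: state=(0.370, 0.181, 0.448)
t=4.000: state=(0.313, 0.159, 0.528)
t=4.500: state=(0.271, 0.134, 0.596)
t=5.000: state=(0.241, 0.108, 0.651)
t=5.500: state=(0.219, 0.085, 0.696)
t=6.000: state=(0.203, 0.066, 0.731)
t=6.500: state=(0.192, 0.050, 0.758)
t=7.000: state=(0.184, 0.038, 0.778)
t=7.500: state=(0.178, 0.029, 0.793)
t=8.000: state=(0.174, 0.021, 0.805)
t=8.500: state=(0.171, 0.016, 0.813)
t=9.000: state=(0.168, 0.012, 0.820)
t=9.500: state=(0.167, 0.009, 0.825)
t=10.000: state=(0.165, 0.006, 0.828)
t=10.500: state=(0.165, 0.005, 0.831)
t=11.000: state=(0.164, 0.004, 0.833)
t=11.100: state=(0.164, 0.003, 0.833)
largest grid value and its neighbours: I(2.840)=0.19422, I(2.860)=0.19423, I(2.880)=0.19420
parabola through these three points peaks at t≈2.851 with I≈0.19423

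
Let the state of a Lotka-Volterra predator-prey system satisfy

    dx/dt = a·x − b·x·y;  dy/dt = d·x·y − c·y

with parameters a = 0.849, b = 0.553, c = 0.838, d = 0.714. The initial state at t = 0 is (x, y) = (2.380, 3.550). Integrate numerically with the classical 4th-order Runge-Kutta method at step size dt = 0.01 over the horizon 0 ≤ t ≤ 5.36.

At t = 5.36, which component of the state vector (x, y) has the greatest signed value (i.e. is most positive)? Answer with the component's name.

largest component: x

t=0.000: state=(2.380, 3.550)
step 1 (dt=0.01): k1=(-2.652, 3.058), k2=(-2.657, 3.037), k3=(-2.657, 3.037), k4=(-2.662, 3.016); state += dt/6·(k1+2k2+2k3+k4)
t=0.010: state=(2.353, 3.580)
t=0.020: state=(2.327, 3.610)
t=0.030: state=(2.300, 3.640)
continuing one RK4 step at a time; state shown every 20 steps (Δt=0.2):
t=0.200: state=(1.848, 4.059)
t=0.400: state=(1.375, 4.316)
t=0.600: state=(1.008, 4.322)
t=0.800: state=(0.747, 4.138)
t=1.000: state=(0.569, 3.841)
t=1.200: state=(0.450, 3.492)
t=1.400: state=(0.369, 3.130)
t=1.600: state=(0.316, 2.779)
t=1.800: state=(0.280, 2.452)
t=2.000: state=(0.258, 2.154)
t=2.200: state=(0.244, 1.888)
t=2.400: state=(0.238, 1.653)
t=2.600: state=(0.238, 1.446)
t=2.800: state=(0.243, 1.265)
t=3.000: state=(0.252, 1.108)
t=3.200: state=(0.266, 0.973)
t=3.400: state=(0.285, 0.856)
t=3.600: state=(0.309, 0.755)
t=3.800: state=(0.339, 0.669)
t=4.000: state=(0.375, 0.595)
t=4.200: state=(0.417, 0.532)
t=4.400: state=(0.467, 0.480)
t=4.600: state=(0.527, 0.435)
t=4.800: state=(0.596, 0.399)
t=5.000: state=(0.677, 0.369)
t=5.200: state=(0.771, 0.346)
t=5.360: state=(0.857, 0.332)
compare at T: x=0.857, y=0.332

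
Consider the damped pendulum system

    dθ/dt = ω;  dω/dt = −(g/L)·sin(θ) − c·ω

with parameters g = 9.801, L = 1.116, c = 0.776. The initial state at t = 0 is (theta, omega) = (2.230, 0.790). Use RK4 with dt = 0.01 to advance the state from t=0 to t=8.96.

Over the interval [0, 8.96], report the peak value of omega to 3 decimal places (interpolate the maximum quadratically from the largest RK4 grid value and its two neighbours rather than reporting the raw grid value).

max omega = 2.772

t=0.000: state=(2.230, 0.790)
step 1 (dt=0.01): k1=(0.790, -7.555), k2=(0.752, -7.505), k3=(0.752, -7.506), k4=(0.715, -7.456); state += dt/6·(k1+2k2+2k3+k4)
t=0.010: state=(2.238, 0.715)
t=0.020: state=(2.244, 0.641)
t=0.030: state=(2.250, 0.568)
continuing one RK4 step at a time; state shown every 50 steps (Δt=0.5):
t=0.500: state=(1.786, -2.517)
t=1.000: state=(-0.087, -4.058)
t=1.500: state=(-1.216, -0.135)
t=2.000: state=(-0.432, 2.719)
t=2.500: state=(0.678, 1.036)
t=3.000: state=(0.468, -1.569)
t=3.500: state=(-0.345, -1.112)
t=4.000: state=(-0.389, 0.833)
t=4.500: state=(0.155, 0.931)
t=5.000: state=(0.292, -0.392)
t=5.500: state=(-0.052, -0.705)
t=6.000: state=(-0.207, 0.142)
t=6.500: state=(-0.001, 0.503)
t=7.000: state=(0.140, -0.010)
t=7.500: state=(0.025, -0.343)
t=8.000: state=(-0.091, -0.052)
t=8.500: state=(-0.032, 0.224)
t=8.960: state=(0.053, 0.095)
largest grid value and its neighbours: omega(2.060)=2.77131, omega(2.070)=2.77175, omega(2.080)=2.76983
parabola through these three points peaks at t≈2.067 with omega≈2.77186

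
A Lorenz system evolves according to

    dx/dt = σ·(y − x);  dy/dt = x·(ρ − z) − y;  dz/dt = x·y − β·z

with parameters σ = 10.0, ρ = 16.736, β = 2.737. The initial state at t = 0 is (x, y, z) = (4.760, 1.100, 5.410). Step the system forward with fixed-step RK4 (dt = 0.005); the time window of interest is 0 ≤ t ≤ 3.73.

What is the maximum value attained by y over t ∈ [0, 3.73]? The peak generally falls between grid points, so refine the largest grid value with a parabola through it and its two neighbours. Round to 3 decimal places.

t=0.000: state=(4.760, 1.100, 5.410)
step 1 (dt=0.005): k1=(-36.600, 52.812, -9.571), k2=(-34.365, 51.755, -8.990), k3=(-34.447, 51.814, -8.999), k4=(-32.287, 50.808, -8.449); state += dt/6·(k1+2k2+2k3+k4)
t=0.005: state=(4.588, 1.359, 5.365)
t=0.010: state=(4.437, 1.608, 5.325)
t=0.015: state=(4.305, 1.849, 5.290)
continuing one RK4 step at a time; state shown every 40 steps (Δt=0.2):
t=0.200: state=(6.560, 10.019, 7.630)
t=0.400: state=(11.154, 9.083, 23.096)
t=0.600: state=(3.315, 0.651, 17.294)
t=0.800: state=(1.389, 1.495, 10.261)
t=1.000: state=(2.834, 4.280, 6.818)
t=1.200: state=(7.976, 11.491, 10.876)
t=1.400: state=(9.567, 6.135, 22.817)
t=1.600: state=(2.959, 1.324, 15.588)
t=1.800: state=(2.287, 2.871, 9.699)
t=2.000: state=(5.135, 7.538, 8.533)
t=2.200: state=(10.231, 11.161, 18.500)
t=2.400: state=(5.832, 2.699, 19.352)
t=2.600: state=(2.792, 2.672, 12.476)
t=2.800: state=(4.352, 6.006, 9.466)
t=3.000: state=(8.866, 10.900, 15.101)
t=3.200: state=(7.610, 4.803, 20.368)
t=3.400: state=(3.655, 2.982, 14.341)
t=3.600: state=(4.362, 5.605, 10.719)
t=3.730: state=(6.601, 8.690, 11.871)
largest grid value and its neighbours: y(0.300)=13.52772, y(0.305)=13.53657, y(0.310)=13.52063
parabola through these three points peaks at t≈0.304 with y≈13.53683

max y = 13.537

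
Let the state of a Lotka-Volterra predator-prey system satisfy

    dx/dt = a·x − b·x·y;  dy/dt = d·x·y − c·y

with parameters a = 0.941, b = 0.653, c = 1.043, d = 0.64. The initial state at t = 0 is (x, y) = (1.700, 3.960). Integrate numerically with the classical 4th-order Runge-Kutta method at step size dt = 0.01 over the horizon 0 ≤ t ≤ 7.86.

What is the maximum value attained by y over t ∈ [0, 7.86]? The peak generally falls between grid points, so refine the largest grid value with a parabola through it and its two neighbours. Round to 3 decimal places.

max y = 3.962

t=0.000: state=(1.700, 3.960)
step 1 (dt=0.01): k1=(-2.796, 0.178), k2=(-2.774, 0.143), k3=(-2.774, 0.143), k4=(-2.752, 0.108); state += dt/6·(k1+2k2+2k3+k4)
t=0.010: state=(1.672, 3.961)
t=0.020: state=(1.645, 3.962)
t=0.030: state=(1.618, 3.962)
continuing one RK4 step at a time; state shown every 50 steps (Δt=0.5):
t=0.500: state=(0.794, 3.421)
t=1.000: state=(0.486, 2.470)
t=1.500: state=(0.398, 1.683)
t=2.000: state=(0.404, 1.134)
t=2.500: state=(0.476, 0.773)
t=3.000: state=(0.616, 0.546)
t=3.500: state=(0.846, 0.408)
t=4.000: state=(1.202, 0.335)
t=4.500: state=(1.732, 0.316)
t=5.000: state=(2.486, 0.366)
t=5.500: state=(3.442, 0.560)
t=6.000: state=(4.239, 1.153)
t=6.500: state=(3.771, 2.592)
t=7.000: state=(2.015, 3.901)
t=7.500: state=(0.914, 3.603)
t=7.860: state=(0.594, 2.931)
largest grid value and its neighbours: y(7.120)=3.96194, y(7.130)=3.96227, y(7.140)=3.96193
parabola through these three points peaks at t≈7.130 with y≈3.96227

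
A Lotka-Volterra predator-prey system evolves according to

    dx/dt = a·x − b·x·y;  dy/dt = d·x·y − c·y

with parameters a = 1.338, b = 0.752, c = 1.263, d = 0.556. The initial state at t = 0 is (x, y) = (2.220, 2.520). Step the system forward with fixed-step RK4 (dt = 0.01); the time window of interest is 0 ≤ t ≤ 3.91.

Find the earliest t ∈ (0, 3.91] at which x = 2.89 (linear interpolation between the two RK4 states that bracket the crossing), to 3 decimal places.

t=0.000: state=(2.220, 2.520)
step 1 (dt=0.01): k1=(-1.237, -0.072), k2=(-1.233, -0.081), k3=(-1.233, -0.081), k4=(-1.228, -0.090); state += dt/6·(k1+2k2+2k3+k4)
t=0.010: state=(2.208, 2.519)
t=0.020: state=(2.195, 2.518)
t=0.030: state=(2.183, 2.517)
continuing one RK4 step at a time; state shown every 20 steps (Δt=0.2):
t=0.200: state=(1.991, 2.473)
t=0.400: state=(1.807, 2.372)
t=0.600: state=(1.669, 2.234)
t=0.800: state=(1.577, 2.078)
t=1.000: state=(1.526, 1.917)
t=1.200: state=(1.513, 1.763)
t=1.400: state=(1.533, 1.622)
t=1.600: state=(1.585, 1.498)
t=1.800: state=(1.667, 1.393)
t=2.000: state=(1.778, 1.310)
t=2.200: state=(1.917, 1.250)
t=2.400: state=(2.082, 1.212)
t=2.600: state=(2.271, 1.199)
t=2.800: state=(2.476, 1.213)
t=3.000: state=(2.689, 1.255)
t=3.190: state=(2.884, 1.326)
next step: t=3.200: state=(2.894, 1.330) — x has crossed 2.89
linear interpolation between t=3.190 (2.88401) and t=3.200 (2.89381) → t≈3.196

t = 3.196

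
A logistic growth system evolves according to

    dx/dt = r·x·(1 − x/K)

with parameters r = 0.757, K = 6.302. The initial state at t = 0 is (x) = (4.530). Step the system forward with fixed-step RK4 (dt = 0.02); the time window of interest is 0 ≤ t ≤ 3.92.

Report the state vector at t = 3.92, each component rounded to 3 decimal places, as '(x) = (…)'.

t=0.000: state=(4.530)
step 1 (dt=0.02): k1=(0.964), k2=(0.961), k3=(0.961), k4=(0.958); state += dt/6·(k1+2k2+2k3+k4)
t=0.020: state=(4.549)
t=0.040: state=(4.568)
t=0.060: state=(4.587)
continuing one RK4 step at a time; state shown every 10 steps (Δt=0.2):
t=0.200: state=(4.716)
t=0.400: state=(4.889)
t=0.600: state=(5.048)
t=0.800: state=(5.193)
t=1.000: state=(5.325)
t=1.200: state=(5.444)
t=1.400: state=(5.550)
t=1.600: state=(5.644)
t=1.800: state=(5.728)
t=2.000: state=(5.803)
t=2.200: state=(5.868)
t=2.400: state=(5.925)
t=2.600: state=(5.975)
t=2.800: state=(6.019)
t=3.000: state=(6.057)
t=3.200: state=(6.091)
t=3.400: state=(6.119)
t=3.600: state=(6.144)
t=3.800: state=(6.166)
t=3.920: state=(6.178)

(x) = (6.178)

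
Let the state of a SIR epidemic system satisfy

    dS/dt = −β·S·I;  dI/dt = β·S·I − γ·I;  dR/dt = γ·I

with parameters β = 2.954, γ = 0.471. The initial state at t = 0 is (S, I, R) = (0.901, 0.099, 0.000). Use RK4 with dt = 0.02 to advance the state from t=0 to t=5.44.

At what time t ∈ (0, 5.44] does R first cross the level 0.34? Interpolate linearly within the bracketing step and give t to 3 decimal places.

t = 1.839

t=0.000: state=(0.901, 0.099, 0.000)
step 1 (dt=0.02): k1=(-0.263, 0.217, 0.047), k2=(-0.268, 0.221, 0.048), k3=(-0.269, 0.221, 0.048), k4=(-0.274, 0.225, 0.049); state += dt/6·(k1+2k2+2k3+k4)
t=0.020: state=(0.896, 0.103, 0.001)
t=0.040: state=(0.890, 0.108, 0.002)
t=0.060: state=(0.884, 0.113, 0.003)
continuing one RK4 step at a time; state shown every 10 steps (Δt=0.2):
t=0.200: state=(0.838, 0.151, 0.012)
t=0.400: state=(0.751, 0.220, 0.029)
t=0.600: state=(0.644, 0.302, 0.053)
t=0.800: state=(0.525, 0.389, 0.086)
t=1.000: state=(0.408, 0.466, 0.126)
t=1.200: state=(0.304, 0.523, 0.173)
t=1.400: state=(0.221, 0.555, 0.224)
t=1.600: state=(0.159, 0.564, 0.277)
t=1.800: state=(0.114, 0.556, 0.330)
t=1.820: state=(0.110, 0.555, 0.335)
next step: t=1.840: state=(0.107, 0.553, 0.340) — R has crossed 0.34
linear interpolation between t=1.820 (0.33506) and t=1.840 (0.34028) → t≈1.839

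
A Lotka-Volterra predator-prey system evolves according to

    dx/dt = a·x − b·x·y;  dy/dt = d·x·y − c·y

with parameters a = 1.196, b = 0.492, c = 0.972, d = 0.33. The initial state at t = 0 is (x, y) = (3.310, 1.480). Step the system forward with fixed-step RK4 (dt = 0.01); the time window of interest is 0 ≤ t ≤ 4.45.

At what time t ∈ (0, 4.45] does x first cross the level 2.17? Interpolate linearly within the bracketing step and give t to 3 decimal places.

t=0.000: state=(3.310, 1.480)
step 1 (dt=0.01): k1=(1.549, 0.178), k2=(1.551, 0.182), k3=(1.551, 0.182), k4=(1.553, 0.186); state += dt/6·(k1+2k2+2k3+k4)
t=0.010: state=(3.326, 1.482)
t=0.020: state=(3.341, 1.484)
t=0.030: state=(3.357, 1.486)
continuing one RK4 step at a time; state shown every 20 steps (Δt=0.2):
t=0.200: state=(3.626, 1.532)
t=0.400: state=(3.946, 1.619)
t=0.600: state=(4.249, 1.748)
t=0.800: state=(4.507, 1.921)
t=1.000: state=(4.689, 2.144)
t=1.200: state=(4.762, 2.413)
t=1.400: state=(4.700, 2.717)
t=1.600: state=(4.499, 3.033)
t=1.800: state=(4.179, 3.327)
t=2.000: state=(3.780, 3.562)
t=2.200: state=(3.354, 3.712)
t=2.400: state=(2.947, 3.761)
t=2.600: state=(2.589, 3.716)
t=2.800: state=(2.294, 3.594)
t=2.900: state=(2.171, 3.510)
next step: t=2.910: state=(2.160, 3.501) — x has crossed 2.17
linear interpolation between t=2.900 (2.17102) and t=2.910 (2.15957) → t≈2.901

t = 2.901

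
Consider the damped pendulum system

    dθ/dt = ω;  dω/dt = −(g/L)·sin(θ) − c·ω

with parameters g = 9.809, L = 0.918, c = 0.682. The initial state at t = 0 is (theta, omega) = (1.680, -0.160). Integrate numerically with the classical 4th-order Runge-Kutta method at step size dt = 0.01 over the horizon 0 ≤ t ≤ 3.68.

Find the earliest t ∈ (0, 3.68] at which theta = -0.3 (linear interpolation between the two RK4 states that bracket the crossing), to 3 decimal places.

t=0.000: state=(1.680, -0.160)
step 1 (dt=0.01): k1=(-0.160, -10.512), k2=(-0.213, -10.477), k3=(-0.212, -10.478), k4=(-0.265, -10.443); state += dt/6·(k1+2k2+2k3+k4)
t=0.010: state=(1.678, -0.265)
t=0.020: state=(1.675, -0.369)
t=0.030: state=(1.671, -0.472)
continuing one RK4 step at a time; state shown every 20 steps (Δt=0.2):
t=0.200: state=(1.446, -2.132)
t=0.400: state=(0.854, -3.672)
t=0.600: state=(0.056, -4.053)
t=0.690: state=(-0.296, -3.697)
next step: t=0.700: state=(-0.332, -3.639) — theta has crossed -0.3
linear interpolation between t=0.690 (-0.29555) and t=0.700 (-0.33224) → t≈0.691

t = 0.691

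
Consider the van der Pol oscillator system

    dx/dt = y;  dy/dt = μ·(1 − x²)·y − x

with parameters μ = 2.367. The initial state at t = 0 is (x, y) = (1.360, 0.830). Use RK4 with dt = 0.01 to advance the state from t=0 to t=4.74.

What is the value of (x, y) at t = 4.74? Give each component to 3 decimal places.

(x, y) = (-1.462, 0.454)

t=0.000: state=(1.360, 0.830)
step 1 (dt=0.01): k1=(0.830, -3.029), k2=(0.815, -3.025), k3=(0.815, -3.024), k4=(0.800, -3.019); state += dt/6·(k1+2k2+2k3+k4)
t=0.010: state=(1.368, 0.800)
t=0.020: state=(1.376, 0.770)
t=0.030: state=(1.384, 0.740)
continuing one RK4 step at a time; state shown every 20 steps (Δt=0.2):
t=0.200: state=(1.469, 0.287)
t=0.400: state=(1.488, -0.064)
t=0.600: state=(1.454, -0.263)
t=0.800: state=(1.388, -0.389)
t=1.000: state=(1.300, -0.490)
t=1.200: state=(1.191, -0.598)
t=1.400: state=(1.058, -0.739)
t=1.600: state=(0.891, -0.954)
t=1.800: state=(0.667, -1.317)
t=2.000: state=(0.344, -1.984)
t=2.200: state=(-0.162, -3.168)
t=2.400: state=(-0.925, -4.247)
t=2.600: state=(-1.669, -2.702)
t=2.800: state=(-1.977, -0.630)
t=3.000: state=(-2.018, 0.063)
t=3.200: state=(-1.985, 0.229)
t=3.400: state=(-1.934, 0.276)
t=3.600: state=(-1.876, 0.299)
t=3.800: state=(-1.814, 0.317)
t=4.000: state=(-1.749, 0.337)
t=4.200: state=(-1.679, 0.360)
t=4.400: state=(-1.605, 0.388)
t=4.600: state=(-1.524, 0.424)
t=4.740: state=(-1.462, 0.454)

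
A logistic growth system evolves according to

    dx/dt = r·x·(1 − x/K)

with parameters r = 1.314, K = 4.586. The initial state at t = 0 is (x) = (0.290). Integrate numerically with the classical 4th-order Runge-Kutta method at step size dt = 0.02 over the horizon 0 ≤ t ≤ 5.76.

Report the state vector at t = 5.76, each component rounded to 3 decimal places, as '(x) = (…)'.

t=0.000: state=(0.290)
step 1 (dt=0.02): k1=(0.357), k2=(0.361), k3=(0.361), k4=(0.365); state += dt/6·(k1+2k2+2k3+k4)
t=0.020: state=(0.297)
t=0.040: state=(0.305)
t=0.060: state=(0.312)
continuing one RK4 step at a time; state shown every 10 steps (Δt=0.2):
t=0.200: state=(0.370)
t=0.400: state=(0.470)
t=0.600: state=(0.593)
t=0.800: state=(0.742)
t=1.000: state=(0.921)
t=1.200: state=(1.129)
t=1.400: state=(1.367)
t=1.600: state=(1.632)
t=1.800: state=(1.918)
t=2.000: state=(2.216)
t=2.200: state=(2.516)
t=2.400: state=(2.809)
t=2.600: state=(3.085)
t=2.800: state=(3.338)
t=3.000: state=(3.562)
t=3.200: state=(3.756)
t=3.400: state=(3.920)
t=3.600: state=(4.056)
t=3.800: state=(4.167)
t=4.000: state=(4.257)
t=4.200: state=(4.329)
t=4.400: state=(4.386)
t=4.600: state=(4.430)
t=4.800: state=(4.465)
t=5.000: state=(4.493)
t=5.200: state=(4.514)
t=5.400: state=(4.530)
t=5.600: state=(4.543)
t=5.760: state=(4.551)

(x) = (4.551)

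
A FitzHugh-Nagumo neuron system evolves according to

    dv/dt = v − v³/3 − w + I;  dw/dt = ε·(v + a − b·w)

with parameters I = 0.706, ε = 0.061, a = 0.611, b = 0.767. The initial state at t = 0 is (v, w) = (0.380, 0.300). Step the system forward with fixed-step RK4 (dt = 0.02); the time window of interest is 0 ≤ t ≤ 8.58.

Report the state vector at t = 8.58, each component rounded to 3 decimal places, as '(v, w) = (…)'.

t=0.000: state=(0.380, 0.300)
step 1 (dt=0.02): k1=(0.768, 0.046), k2=(0.774, 0.047), k3=(0.774, 0.047), k4=(0.780, 0.047); state += dt/6·(k1+2k2+2k3+k4)
t=0.020: state=(0.395, 0.301)
t=0.040: state=(0.411, 0.302)
t=0.060: state=(0.427, 0.303)
continuing one RK4 step at a time; state shown every 25 steps (Δt=0.5):
t=0.500: state=(0.834, 0.329)
t=1.000: state=(1.330, 0.373)
t=1.500: state=(1.656, 0.428)
t=2.000: state=(1.780, 0.489)
t=2.500: state=(1.804, 0.550)
t=3.000: state=(1.794, 0.610)
t=3.500: state=(1.773, 0.669)
t=4.000: state=(1.748, 0.725)
t=4.500: state=(1.722, 0.779)
t=5.000: state=(1.695, 0.830)
t=5.500: state=(1.669, 0.880)
t=6.000: state=(1.641, 0.928)
t=6.500: state=(1.614, 0.974)
t=7.000: state=(1.586, 1.018)
t=7.500: state=(1.558, 1.061)
t=8.000: state=(1.529, 1.101)
t=8.500: state=(1.500, 1.140)
t=8.580: state=(1.495, 1.146)

(v, w) = (1.495, 1.146)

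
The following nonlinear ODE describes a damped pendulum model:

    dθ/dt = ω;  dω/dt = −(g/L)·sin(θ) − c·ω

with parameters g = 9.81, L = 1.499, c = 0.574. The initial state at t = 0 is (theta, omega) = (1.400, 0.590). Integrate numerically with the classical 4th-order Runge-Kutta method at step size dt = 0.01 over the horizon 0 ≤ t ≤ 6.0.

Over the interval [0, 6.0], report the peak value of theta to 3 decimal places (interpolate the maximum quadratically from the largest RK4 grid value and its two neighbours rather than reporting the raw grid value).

t=0.000: state=(1.400, 0.590)
step 1 (dt=0.01): k1=(0.590, -6.788), k2=(0.556, -6.772), k3=(0.556, -6.771), k4=(0.522, -6.755); state += dt/6·(k1+2k2+2k3+k4)
t=0.010: state=(1.406, 0.522)
t=0.020: state=(1.410, 0.455)
t=0.030: state=(1.415, 0.388)
continuing one RK4 step at a time; state shown every 20 steps (Δt=0.2):
t=0.200: state=(1.387, -0.695)
t=0.400: state=(1.134, -1.800)
t=0.600: state=(0.688, -2.580)
t=0.800: state=(0.140, -2.790)
t=1.000: state=(-0.382, -2.324)
t=1.200: state=(-0.758, -1.389)
t=1.400: state=(-0.927, -0.300)
t=1.600: state=(-0.883, 0.717)
t=1.800: state=(-0.656, 1.508)
t=2.000: state=(-0.306, 1.917)
t=2.200: state=(0.079, 1.842)
t=2.400: state=(0.402, 1.335)
t=2.600: state=(0.596, 0.584)
t=2.800: state=(0.633, -0.206)
t=3.000: state=(0.522, -0.869)
t=3.200: state=(0.303, -1.275)
t=3.400: state=(0.035, -1.342)
t=3.600: state=(-0.212, -1.079)
t=3.800: state=(-0.381, -0.590)
t=4.000: state=(-0.442, -0.019)
t=4.200: state=(-0.393, 0.493)
t=4.400: state=(-0.256, 0.839)
t=4.600: state=(-0.073, 0.951)
t=4.800: state=(0.108, 0.821)
t=5.000: state=(0.243, 0.509)
t=5.200: state=(0.306, 0.110)
t=5.400: state=(0.288, -0.271)
t=5.600: state=(0.204, -0.548)
t=5.800: state=(0.080, -0.664)
t=6.000: state=(-0.050, -0.608)
largest grid value and its neighbours: theta(0.080)=1.42577, theta(0.090)=1.42602, theta(0.100)=1.42563
parabola through these three points peaks at t≈0.089 with theta≈1.42602

max theta = 1.426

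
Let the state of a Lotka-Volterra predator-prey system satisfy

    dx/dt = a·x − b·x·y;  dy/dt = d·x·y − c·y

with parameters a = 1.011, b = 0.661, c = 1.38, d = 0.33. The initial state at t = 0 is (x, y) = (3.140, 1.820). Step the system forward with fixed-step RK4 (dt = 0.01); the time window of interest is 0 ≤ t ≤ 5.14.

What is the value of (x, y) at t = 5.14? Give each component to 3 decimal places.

(x, y) = (3.318, 1.958)

t=0.000: state=(3.140, 1.820)
step 1 (dt=0.01): k1=(-0.603, -0.626), k2=(-0.596, -0.626), k3=(-0.596, -0.626), k4=(-0.589, -0.627); state += dt/6·(k1+2k2+2k3+k4)
t=0.010: state=(3.134, 1.814)
t=0.020: state=(3.128, 1.807)
t=0.030: state=(3.123, 1.801)
continuing one RK4 step at a time; state shown every 20 steps (Δt=0.2):
t=0.200: state=(3.047, 1.693)
t=0.400: state=(3.007, 1.569)
t=0.600: state=(3.015, 1.452)
t=0.800: state=(3.068, 1.346)
t=1.000: state=(3.163, 1.254)
t=1.200: state=(3.297, 1.178)
t=1.400: state=(3.469, 1.117)
t=1.600: state=(3.674, 1.073)
t=1.800: state=(3.911, 1.045)
t=2.000: state=(4.173, 1.036)
t=2.200: state=(4.453, 1.044)
t=2.400: state=(4.740, 1.073)
t=2.600: state=(5.019, 1.124)
t=2.800: state=(5.271, 1.198)
t=3.000: state=(5.473, 1.296)
t=3.200: state=(5.600, 1.418)
t=3.400: state=(5.631, 1.560)
t=3.600: state=(5.552, 1.713)
t=3.800: state=(5.364, 1.865)
t=4.000: state=(5.085, 1.999)
t=4.200: state=(4.746, 2.098)
t=4.400: state=(4.384, 2.152)
t=4.600: state=(4.035, 2.156)
t=4.800: state=(3.723, 2.112)
t=5.000: state=(3.464, 2.031)
t=5.140: state=(3.318, 1.958)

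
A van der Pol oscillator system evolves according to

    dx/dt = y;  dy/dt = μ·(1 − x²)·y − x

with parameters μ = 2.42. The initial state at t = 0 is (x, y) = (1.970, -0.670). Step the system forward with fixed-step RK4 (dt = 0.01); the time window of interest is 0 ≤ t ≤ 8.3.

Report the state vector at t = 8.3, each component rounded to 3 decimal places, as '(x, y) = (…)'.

t=0.000: state=(1.970, -0.670)
step 1 (dt=0.01): k1=(-0.670, 2.701), k2=(-0.656, 2.589), k3=(-0.657, 2.594), k4=(-0.644, 2.487); state += dt/6·(k1+2k2+2k3+k4)
t=0.010: state=(1.963, -0.644)
t=0.020: state=(1.957, -0.620)
t=0.030: state=(1.951, -0.598)
continuing one RK4 step at a time; state shown every 50 steps (Δt=0.5):
t=0.500: state=(1.762, -0.345)
t=1.000: state=(1.580, -0.393)
t=1.500: state=(1.359, -0.506)
t=2.000: state=(1.050, -0.772)
t=2.500: state=(0.488, -1.695)
t=3.000: state=(-1.051, -4.311)
t=3.500: state=(-2.021, -0.065)
t=4.000: state=(-1.928, 0.275)
t=4.500: state=(-1.779, 0.321)
t=5.000: state=(-1.604, 0.381)
t=5.500: state=(-1.390, 0.487)
t=6.000: state=(-1.097, 0.721)
t=6.500: state=(-0.588, 1.488)
t=7.000: state=(0.777, 4.265)
t=7.500: state=(2.011, 0.267)
t=8.000: state=(1.945, -0.267)
t=8.300: state=(1.860, -0.298)

(x, y) = (1.860, -0.298)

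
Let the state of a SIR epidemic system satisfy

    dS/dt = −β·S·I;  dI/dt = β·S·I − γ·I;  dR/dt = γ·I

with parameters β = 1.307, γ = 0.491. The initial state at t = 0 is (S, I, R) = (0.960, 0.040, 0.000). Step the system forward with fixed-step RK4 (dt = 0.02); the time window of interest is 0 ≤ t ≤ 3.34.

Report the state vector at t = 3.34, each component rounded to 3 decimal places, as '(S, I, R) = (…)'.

(S, I, R) = (0.540, 0.244, 0.216)

t=0.000: state=(0.960, 0.040, 0.000)
step 1 (dt=0.02): k1=(-0.050, 0.031, 0.020), k2=(-0.051, 0.031, 0.020), k3=(-0.051, 0.031, 0.020), k4=(-0.051, 0.031, 0.020); state += dt/6·(k1+2k2+2k3+k4)
t=0.020: state=(0.959, 0.041, 0.000)
t=0.040: state=(0.958, 0.041, 0.001)
t=0.060: state=(0.957, 0.042, 0.001)
continuing one RK4 step at a time; state shown every 10 steps (Δt=0.2):
t=0.200: state=(0.949, 0.047, 0.004)
t=0.400: state=(0.937, 0.054, 0.009)
t=0.600: state=(0.923, 0.062, 0.015)
t=0.800: state=(0.907, 0.072, 0.021)
t=1.000: state=(0.889, 0.082, 0.029)
t=1.200: state=(0.868, 0.094, 0.038)
t=1.400: state=(0.846, 0.107, 0.047)
t=1.600: state=(0.821, 0.120, 0.059)
t=1.800: state=(0.794, 0.134, 0.071)
t=2.000: state=(0.766, 0.149, 0.085)
t=2.200: state=(0.735, 0.165, 0.100)
t=2.400: state=(0.702, 0.180, 0.117)
t=2.600: state=(0.669, 0.195, 0.136)
t=2.800: state=(0.634, 0.210, 0.156)
t=3.000: state=(0.599, 0.224, 0.177)
t=3.200: state=(0.564, 0.236, 0.200)
t=3.340: state=(0.540, 0.244, 0.216)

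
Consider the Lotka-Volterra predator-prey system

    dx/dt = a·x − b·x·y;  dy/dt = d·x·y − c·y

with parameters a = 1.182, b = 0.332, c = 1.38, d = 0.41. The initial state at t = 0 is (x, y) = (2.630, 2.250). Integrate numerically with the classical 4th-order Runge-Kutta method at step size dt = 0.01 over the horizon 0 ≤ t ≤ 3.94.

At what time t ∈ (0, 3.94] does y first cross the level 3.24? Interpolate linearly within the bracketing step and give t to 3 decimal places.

t = 1.644

t=0.000: state=(2.630, 2.250)
step 1 (dt=0.01): k1=(1.144, -0.679), k2=(1.150, -0.673), k3=(1.149, -0.673), k4=(1.155, -0.666); state += dt/6·(k1+2k2+2k3+k4)
t=0.010: state=(2.641, 2.243)
t=0.020: state=(2.653, 2.237)
t=0.030: state=(2.665, 2.230)
continuing one RK4 step at a time; state shown every 20 steps (Δt=0.2):
t=0.200: state=(2.880, 2.139)
t=0.400: state=(3.173, 2.080)
t=0.600: state=(3.502, 2.075)
t=0.800: state=(3.859, 2.129)
t=1.000: state=(4.229, 2.250)
t=1.200: state=(4.584, 2.451)
t=1.400: state=(4.890, 2.745)
t=1.600: state=(5.097, 3.139)
t=1.640: state=(5.123, 3.230)
next step: t=1.650: state=(5.128, 3.254) — y has crossed 3.24
linear interpolation between t=1.640 (3.23015) and t=1.650 (3.25354) → t≈1.644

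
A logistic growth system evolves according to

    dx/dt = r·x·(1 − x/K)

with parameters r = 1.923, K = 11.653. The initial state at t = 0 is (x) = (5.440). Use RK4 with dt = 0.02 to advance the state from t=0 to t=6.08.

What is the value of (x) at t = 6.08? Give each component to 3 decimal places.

t=0.000: state=(5.440)
step 1 (dt=0.02): k1=(5.578), k2=(5.584), k3=(5.584), k4=(5.590); state += dt/6·(k1+2k2+2k3+k4)
t=0.020: state=(5.552)
t=0.040: state=(5.664)
t=0.060: state=(5.776)
continuing one RK4 step at a time; state shown every 10 steps (Δt=0.2):
t=0.200: state=(6.556)
t=0.400: state=(7.620)
t=0.600: state=(8.567)
t=0.800: state=(9.358)
t=1.000: state=(9.986)
t=1.200: state=(10.464)
t=1.400: state=(10.816)
t=1.600: state=(11.070)
t=1.800: state=(11.250)
t=2.000: state=(11.375)
t=2.200: state=(11.463)
t=2.400: state=(11.523)
t=2.600: state=(11.564)
t=2.800: state=(11.592)
t=3.000: state=(11.612)
t=3.200: state=(11.625)
t=3.400: state=(11.634)
t=3.600: state=(11.640)
t=3.800: state=(11.644)
t=4.000: state=(11.647)
t=4.200: state=(11.649)
t=4.400: state=(11.650)
t=4.600: state=(11.651)
t=4.800: state=(11.652)
t=5.000: state=(11.652)
t=5.200: state=(11.652)
t=5.400: state=(11.653)
t=5.600: state=(11.653)
t=5.800: state=(11.653)
t=6.000: state=(11.653)
t=6.080: state=(11.653)

(x) = (11.653)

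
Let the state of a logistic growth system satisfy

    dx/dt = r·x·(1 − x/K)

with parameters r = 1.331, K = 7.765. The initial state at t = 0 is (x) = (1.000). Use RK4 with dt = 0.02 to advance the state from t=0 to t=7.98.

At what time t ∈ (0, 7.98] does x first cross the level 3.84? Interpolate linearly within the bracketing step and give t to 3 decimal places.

t = 1.420

t=0.000: state=(1.000)
step 1 (dt=0.02): k1=(1.160), k2=(1.171), k3=(1.171), k4=(1.183); state += dt/6·(k1+2k2+2k3+k4)
t=0.020: state=(1.023)
t=0.040: state=(1.047)
t=0.060: state=(1.072)
continuing one RK4 step at a time; state shown every 25 steps (Δt=0.5):
t=0.500: state=(1.734)
t=1.000: state=(2.786)
t=1.400: state=(3.789)
next step: t=1.420: state=(3.840) — x has crossed 3.84
linear interpolation between t=1.400 (3.78864) and t=1.420 (3.84029) → t≈1.420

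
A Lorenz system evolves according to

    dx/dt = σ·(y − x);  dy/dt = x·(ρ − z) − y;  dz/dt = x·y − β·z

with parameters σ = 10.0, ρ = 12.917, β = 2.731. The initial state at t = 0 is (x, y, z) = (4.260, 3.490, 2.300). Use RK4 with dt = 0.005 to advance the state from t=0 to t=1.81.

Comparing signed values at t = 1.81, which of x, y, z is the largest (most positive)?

largest component: z

t=0.000: state=(4.260, 3.490, 2.300)
step 1 (dt=0.005): k1=(-7.700, 41.738, 8.586), k2=(-6.464, 41.339, 8.903), k3=(-6.505, 41.369, 8.908), k4=(-5.306, 40.998, 9.225); state += dt/6·(k1+2k2+2k3+k4)
t=0.005: state=(4.228, 3.697, 2.345)
t=0.010: state=(4.207, 3.900, 2.392)
t=0.015: state=(4.197, 4.101, 2.443)
continuing one RK4 step at a time; state shown every 20 steps (Δt=0.1):
t=0.100: state=(5.218, 7.401, 3.974)
t=0.200: state=(7.972, 10.930, 8.498)
t=0.300: state=(10.014, 10.499, 15.554)
t=0.400: state=(8.460, 5.253, 18.464)
t=0.500: state=(4.978, 1.813, 15.967)
t=0.600: state=(2.642, 1.127, 12.579)
t=0.700: state=(1.749, 1.362, 9.793)
t=0.800: state=(1.690, 1.906, 7.690)
t=0.900: state=(2.134, 2.806, 6.241)
t=1.000: state=(3.063, 4.275, 5.552)
t=1.100: state=(4.602, 6.475, 6.040)
t=1.200: state=(6.718, 8.944, 8.511)
t=1.300: state=(8.554, 9.658, 13.003)
t=1.400: state=(8.416, 7.022, 16.367)
t=1.500: state=(6.300, 3.873, 15.907)
t=1.600: state=(4.195, 2.571, 13.491)
t=1.700: state=(3.117, 2.544, 11.039)
t=1.800: state=(2.942, 3.119, 9.128)
t=1.810: state=(2.963, 3.201, 8.974)
compare at T: x=2.963, y=3.201, z=8.974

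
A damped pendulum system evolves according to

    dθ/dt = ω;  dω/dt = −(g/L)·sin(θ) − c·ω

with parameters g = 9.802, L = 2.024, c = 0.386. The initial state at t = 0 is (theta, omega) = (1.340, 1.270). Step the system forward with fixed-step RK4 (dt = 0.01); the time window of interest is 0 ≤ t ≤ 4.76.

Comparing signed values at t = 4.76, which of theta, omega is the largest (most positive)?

t=0.000: state=(1.340, 1.270)
step 1 (dt=0.01): k1=(1.270, -5.205), k2=(1.244, -5.202), k3=(1.244, -5.201), k4=(1.218, -5.198); state += dt/6·(k1+2k2+2k3+k4)
t=0.010: state=(1.352, 1.218)
t=0.020: state=(1.364, 1.166)
t=0.030: state=(1.376, 1.114)
continuing one RK4 step at a time; state shown every 20 steps (Δt=0.2):
t=0.200: state=(1.491, 0.253)
t=0.400: state=(1.446, -0.694)
t=0.600: state=(1.220, -1.549)
t=0.800: state=(0.838, -2.232)
t=1.000: state=(0.349, -2.584)
t=1.200: state=(-0.165, -2.472)
t=1.400: state=(-0.611, -1.929)
t=1.600: state=(-0.919, -1.132)
t=1.800: state=(-1.059, -0.262)
t=2.000: state=(-1.027, 0.569)
t=2.200: state=(-0.839, 1.280)
t=2.400: state=(-0.529, 1.777)
t=2.600: state=(-0.150, 1.954)
t=2.800: state=(0.228, 1.767)
t=3.000: state=(0.537, 1.281)
t=3.200: state=(0.729, 0.626)
t=3.400: state=(0.785, -0.068)
t=3.600: state=(0.706, -0.702)
t=3.800: state=(0.514, -1.188)
t=4.000: state=(0.246, -1.446)
t=4.200: state=(-0.046, -1.429)
t=4.400: state=(-0.309, -1.153)
t=4.600: state=(-0.496, -0.696)
t=4.760: state=(-0.573, -0.268)
compare at T: theta=-0.573, omega=-0.268

largest component: omega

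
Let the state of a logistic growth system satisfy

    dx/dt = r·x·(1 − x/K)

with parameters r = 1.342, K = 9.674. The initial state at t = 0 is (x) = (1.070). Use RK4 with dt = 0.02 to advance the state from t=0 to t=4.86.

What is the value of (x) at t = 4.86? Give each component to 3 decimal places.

(x) = (9.561)

t=0.000: state=(1.070)
step 1 (dt=0.02): k1=(1.277), k2=(1.290), k3=(1.291), k4=(1.304); state += dt/6·(k1+2k2+2k3+k4)
t=0.020: state=(1.096)
t=0.040: state=(1.122)
t=0.060: state=(1.149)
continuing one RK4 step at a time; state shown every 10 steps (Δt=0.2):
t=0.200: state=(1.353)
t=0.400: state=(1.697)
t=0.600: state=(2.106)
t=0.800: state=(2.581)
t=1.000: state=(3.119)
t=1.200: state=(3.711)
t=1.400: state=(4.341)
t=1.600: state=(4.988)
t=1.800: state=(5.630)
t=2.000: state=(6.245)
t=2.200: state=(6.813)
t=2.400: state=(7.323)
t=2.600: state=(7.767)
t=2.800: state=(8.145)
t=3.000: state=(8.460)
t=3.200: state=(8.718)
t=3.400: state=(8.925)
t=3.600: state=(9.091)
t=3.800: state=(9.222)
t=4.000: state=(9.324)
t=4.200: state=(9.404)
t=4.400: state=(9.466)
t=4.600: state=(9.515)
t=4.800: state=(9.552)
t=4.860: state=(9.561)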